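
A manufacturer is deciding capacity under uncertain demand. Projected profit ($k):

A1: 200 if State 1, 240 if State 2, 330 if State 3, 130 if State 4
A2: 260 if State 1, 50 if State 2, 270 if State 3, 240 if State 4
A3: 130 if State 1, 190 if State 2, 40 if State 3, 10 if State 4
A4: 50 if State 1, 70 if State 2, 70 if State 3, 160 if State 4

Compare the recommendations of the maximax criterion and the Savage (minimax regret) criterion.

Row maxima: A1=330, A2=270, A3=190, A4=160
Best best-case = 330 → A1.
Column bests: State 1=260, State 2=240, State 3=330, State 4=240.
A1 regrets: 60, 0, 0, 110 → max 110
A2 regrets: 0, 190, 60, 0 → max 190
A3 regrets: 130, 50, 290, 230 → max 290
A4 regrets: 210, 170, 260, 80 → max 260
Smallest max regret = 110 → A1.

maximax → A1; minimax regret → A1 (agree)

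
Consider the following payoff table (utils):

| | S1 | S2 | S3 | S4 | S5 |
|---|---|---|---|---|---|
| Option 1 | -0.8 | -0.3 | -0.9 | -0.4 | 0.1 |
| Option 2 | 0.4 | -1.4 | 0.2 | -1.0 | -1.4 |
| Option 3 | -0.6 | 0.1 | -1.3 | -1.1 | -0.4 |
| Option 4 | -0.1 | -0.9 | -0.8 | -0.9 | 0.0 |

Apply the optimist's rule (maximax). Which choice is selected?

Row maxima: Option 1=0.1, Option 2=0.4, Option 3=0.1, Option 4=0.0
Best best-case = 0.4 → Option 2.

Option 2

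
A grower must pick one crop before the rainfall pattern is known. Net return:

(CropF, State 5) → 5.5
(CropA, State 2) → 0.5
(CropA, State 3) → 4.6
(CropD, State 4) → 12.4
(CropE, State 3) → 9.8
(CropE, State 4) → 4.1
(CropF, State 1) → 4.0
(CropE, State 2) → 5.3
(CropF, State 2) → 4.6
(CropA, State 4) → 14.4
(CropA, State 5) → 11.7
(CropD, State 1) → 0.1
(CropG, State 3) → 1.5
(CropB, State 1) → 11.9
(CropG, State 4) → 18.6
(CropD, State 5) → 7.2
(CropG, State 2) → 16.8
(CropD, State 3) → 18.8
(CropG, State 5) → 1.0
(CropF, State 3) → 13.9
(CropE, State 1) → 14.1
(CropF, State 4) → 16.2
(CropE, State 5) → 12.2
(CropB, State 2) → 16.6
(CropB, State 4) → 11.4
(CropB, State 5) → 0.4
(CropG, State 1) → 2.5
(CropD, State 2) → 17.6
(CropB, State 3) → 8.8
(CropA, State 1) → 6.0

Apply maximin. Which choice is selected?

Row minima: CropE=4.1, CropF=4.0, CropB=0.4, CropD=0.1, CropG=1.0, CropA=0.5
Best worst-case = 4.1 → CropE.

CropE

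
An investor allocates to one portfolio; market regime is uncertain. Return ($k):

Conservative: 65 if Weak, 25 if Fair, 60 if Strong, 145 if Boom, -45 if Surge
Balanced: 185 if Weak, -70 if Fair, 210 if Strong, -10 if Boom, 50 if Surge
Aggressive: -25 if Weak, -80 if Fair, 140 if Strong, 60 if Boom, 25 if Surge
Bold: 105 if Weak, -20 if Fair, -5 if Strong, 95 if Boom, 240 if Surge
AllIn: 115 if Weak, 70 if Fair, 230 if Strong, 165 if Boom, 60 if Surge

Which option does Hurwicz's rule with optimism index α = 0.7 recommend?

AllIn

Conservative: 0.7·145 + 0.3·(-45) = 88
Balanced: 0.7·210 + 0.3·(-70) = 126
Aggressive: 0.7·140 + 0.3·(-80) = 74
Bold: 0.7·240 + 0.3·(-20) = 162
AllIn: 0.7·230 + 0.3·60 = 179
Highest Hurwicz score = 179 → AllIn.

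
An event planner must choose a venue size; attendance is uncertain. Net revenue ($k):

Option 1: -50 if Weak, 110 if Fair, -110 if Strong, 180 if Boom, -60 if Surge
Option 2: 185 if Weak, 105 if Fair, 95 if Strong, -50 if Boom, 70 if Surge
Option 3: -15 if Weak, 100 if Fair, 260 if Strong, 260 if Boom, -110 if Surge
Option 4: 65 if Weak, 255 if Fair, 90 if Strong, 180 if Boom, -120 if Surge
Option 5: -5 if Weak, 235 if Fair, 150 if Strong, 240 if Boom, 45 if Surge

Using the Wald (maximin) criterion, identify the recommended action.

Option 5

Row minima: Option 1=-110, Option 2=-50, Option 3=-110, Option 4=-120, Option 5=-5
Best worst-case = -5 → Option 5.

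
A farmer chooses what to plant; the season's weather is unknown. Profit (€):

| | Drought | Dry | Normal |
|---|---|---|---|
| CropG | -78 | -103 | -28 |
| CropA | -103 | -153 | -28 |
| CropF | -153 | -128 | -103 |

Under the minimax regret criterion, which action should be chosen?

CropG

Column bests: Drought=-78, Dry=-103, Normal=-28.
CropG regrets: 0, 0, 0 → max 0
CropA regrets: 25, 50, 0 → max 50
CropF regrets: 75, 25, 75 → max 75
Smallest max regret = 0 → CropG.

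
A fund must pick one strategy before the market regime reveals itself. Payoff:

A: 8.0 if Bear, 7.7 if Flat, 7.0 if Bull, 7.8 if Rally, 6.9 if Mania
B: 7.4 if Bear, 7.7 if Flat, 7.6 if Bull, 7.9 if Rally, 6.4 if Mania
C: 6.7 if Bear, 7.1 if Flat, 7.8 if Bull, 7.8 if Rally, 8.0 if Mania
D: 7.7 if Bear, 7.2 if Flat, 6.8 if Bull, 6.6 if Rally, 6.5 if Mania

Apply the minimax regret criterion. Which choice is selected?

Column bests: Bear=8.0, Flat=7.7, Bull=7.8, Rally=7.9, Mania=8.0.
A regrets: 0.0, 0.0, 0.8, 0.1, 1.1 → max 1.1
B regrets: 0.6, 0.0, 0.2, 0.0, 1.6 → max 1.6
C regrets: 1.3, 0.6, 0.0, 0.1, 0.0 → max 1.3
D regrets: 0.3, 0.5, 1.0, 1.3, 1.5 → max 1.5
Smallest max regret = 1.1 → A.

A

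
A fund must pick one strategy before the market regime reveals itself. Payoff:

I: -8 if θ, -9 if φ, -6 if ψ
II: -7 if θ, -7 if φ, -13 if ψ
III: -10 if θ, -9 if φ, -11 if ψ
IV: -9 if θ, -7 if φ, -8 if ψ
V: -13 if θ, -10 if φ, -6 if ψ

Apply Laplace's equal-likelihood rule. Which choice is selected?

I

Row averages: I=-23/3, II=-9, III=-10, IV=-8, V=-29/3
Highest average = -23/3 → I.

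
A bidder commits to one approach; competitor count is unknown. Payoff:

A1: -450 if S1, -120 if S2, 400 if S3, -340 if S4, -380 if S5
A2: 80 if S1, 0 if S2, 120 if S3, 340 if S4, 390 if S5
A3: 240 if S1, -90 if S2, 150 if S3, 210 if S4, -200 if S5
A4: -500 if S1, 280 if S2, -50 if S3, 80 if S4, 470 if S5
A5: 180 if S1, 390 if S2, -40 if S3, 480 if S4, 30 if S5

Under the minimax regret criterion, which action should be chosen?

A2

Column bests: S1=240, S2=390, S3=400, S4=480, S5=470.
A1 regrets: 690, 510, 0, 820, 850 → max 850
A2 regrets: 160, 390, 280, 140, 80 → max 390
A3 regrets: 0, 480, 250, 270, 670 → max 670
A4 regrets: 740, 110, 450, 400, 0 → max 740
A5 regrets: 60, 0, 440, 0, 440 → max 440
Smallest max regret = 390 → A2.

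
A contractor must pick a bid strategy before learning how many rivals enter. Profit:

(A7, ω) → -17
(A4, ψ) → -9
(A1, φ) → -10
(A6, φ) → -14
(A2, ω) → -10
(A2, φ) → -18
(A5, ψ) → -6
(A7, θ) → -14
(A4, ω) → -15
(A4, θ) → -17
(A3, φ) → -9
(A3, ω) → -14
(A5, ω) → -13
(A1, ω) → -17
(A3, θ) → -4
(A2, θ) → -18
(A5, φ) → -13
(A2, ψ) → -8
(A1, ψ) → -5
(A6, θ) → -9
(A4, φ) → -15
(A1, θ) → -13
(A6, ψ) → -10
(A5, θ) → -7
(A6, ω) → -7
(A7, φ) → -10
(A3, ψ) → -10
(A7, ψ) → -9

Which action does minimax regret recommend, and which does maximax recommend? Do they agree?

minimax regret → A6; maximax → A3 (disagree)

Column bests: θ=-4, φ=-9, ψ=-5, ω=-7.
A1 regrets: 9, 1, 0, 10 → max 10
A2 regrets: 14, 9, 3, 3 → max 14
A3 regrets: 0, 0, 5, 7 → max 7
A4 regrets: 13, 6, 4, 8 → max 13
A5 regrets: 3, 4, 1, 6 → max 6
A6 regrets: 5, 5, 5, 0 → max 5
A7 regrets: 10, 1, 4, 10 → max 10
Smallest max regret = 5 → A6.
Row maxima: A1=-5, A2=-8, A3=-4, A4=-9, A5=-6, A6=-7, A7=-9
Best best-case = -4 → A3.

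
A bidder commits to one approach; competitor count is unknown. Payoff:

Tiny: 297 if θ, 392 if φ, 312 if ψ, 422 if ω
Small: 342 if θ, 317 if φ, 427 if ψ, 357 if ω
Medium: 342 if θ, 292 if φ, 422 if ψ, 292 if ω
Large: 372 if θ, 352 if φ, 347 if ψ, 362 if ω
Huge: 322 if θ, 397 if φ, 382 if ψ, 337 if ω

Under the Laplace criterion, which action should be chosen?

Small

Row averages: Tiny=355.75, Small=360.75, Medium=337, Large=358.25, Huge=359.5
Highest average = 360.75 → Small.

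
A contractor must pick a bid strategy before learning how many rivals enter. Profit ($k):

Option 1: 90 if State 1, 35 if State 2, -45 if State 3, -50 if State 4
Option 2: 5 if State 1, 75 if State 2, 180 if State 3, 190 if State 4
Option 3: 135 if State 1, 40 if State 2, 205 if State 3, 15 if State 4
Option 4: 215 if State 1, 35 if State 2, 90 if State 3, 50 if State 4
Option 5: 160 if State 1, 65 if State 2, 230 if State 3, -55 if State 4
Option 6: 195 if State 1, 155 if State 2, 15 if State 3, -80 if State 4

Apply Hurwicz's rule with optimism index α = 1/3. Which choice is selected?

Option 1: 1/3·90 + 2/3·(-50) = -10/3
Option 2: 1/3·190 + 2/3·5 = 200/3
Option 3: 1/3·205 + 2/3·15 = 235/3
Option 4: 1/3·215 + 2/3·35 = 95
Option 5: 1/3·230 + 2/3·(-55) = 40
Option 6: 1/3·195 + 2/3·(-80) = 35/3
Highest Hurwicz score = 95 → Option 4.

Option 4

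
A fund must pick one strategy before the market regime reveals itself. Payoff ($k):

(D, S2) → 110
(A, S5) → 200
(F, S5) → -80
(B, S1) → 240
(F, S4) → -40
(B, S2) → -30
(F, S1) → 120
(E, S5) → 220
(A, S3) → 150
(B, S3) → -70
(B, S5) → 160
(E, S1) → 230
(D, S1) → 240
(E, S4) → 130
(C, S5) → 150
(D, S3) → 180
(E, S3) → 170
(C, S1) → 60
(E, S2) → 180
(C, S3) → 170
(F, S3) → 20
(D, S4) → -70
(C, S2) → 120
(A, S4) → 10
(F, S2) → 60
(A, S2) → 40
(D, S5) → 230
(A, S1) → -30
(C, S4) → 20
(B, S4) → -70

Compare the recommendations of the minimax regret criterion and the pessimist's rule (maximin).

minimax regret → E; maximin → E (agree)

Column bests: S1=240, S2=180, S3=180, S4=130, S5=230.
A regrets: 270, 140, 30, 120, 30 → max 270
B regrets: 0, 210, 250, 200, 70 → max 250
C regrets: 180, 60, 10, 110, 80 → max 180
D regrets: 0, 70, 0, 200, 0 → max 200
E regrets: 10, 0, 10, 0, 10 → max 10
F regrets: 120, 120, 160, 170, 310 → max 310
Smallest max regret = 10 → E.
Row minima: A=-30, B=-70, C=20, D=-70, E=130, F=-80
Best worst-case = 130 → E.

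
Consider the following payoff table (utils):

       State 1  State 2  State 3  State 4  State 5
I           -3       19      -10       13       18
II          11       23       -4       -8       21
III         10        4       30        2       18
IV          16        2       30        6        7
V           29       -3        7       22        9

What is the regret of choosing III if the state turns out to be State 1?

Best payoff under State 1 is 29.
Regret = 29 − 10 = 19.

19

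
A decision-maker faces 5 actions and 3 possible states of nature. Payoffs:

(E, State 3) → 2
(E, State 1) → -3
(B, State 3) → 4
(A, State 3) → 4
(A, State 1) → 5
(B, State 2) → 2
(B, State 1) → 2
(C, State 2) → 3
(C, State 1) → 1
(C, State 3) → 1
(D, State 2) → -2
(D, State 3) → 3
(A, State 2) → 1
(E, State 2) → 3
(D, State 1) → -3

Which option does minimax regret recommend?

Column bests: State 1=5, State 2=3, State 3=4.
A regrets: 0, 2, 0 → max 2
B regrets: 3, 1, 0 → max 3
C regrets: 4, 0, 3 → max 4
D regrets: 8, 5, 1 → max 8
E regrets: 8, 0, 2 → max 8
Smallest max regret = 2 → A.

A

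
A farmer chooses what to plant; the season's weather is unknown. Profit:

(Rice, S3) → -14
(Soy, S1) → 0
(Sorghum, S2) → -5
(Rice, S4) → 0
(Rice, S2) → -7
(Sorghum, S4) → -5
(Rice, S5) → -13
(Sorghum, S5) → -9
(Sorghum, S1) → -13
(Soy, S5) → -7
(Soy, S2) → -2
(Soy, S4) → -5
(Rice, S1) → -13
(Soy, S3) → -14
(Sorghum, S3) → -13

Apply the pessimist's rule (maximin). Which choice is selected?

Sorghum

Row minima: Soy=-14, Sorghum=-13, Rice=-14
Best worst-case = -13 → Sorghum.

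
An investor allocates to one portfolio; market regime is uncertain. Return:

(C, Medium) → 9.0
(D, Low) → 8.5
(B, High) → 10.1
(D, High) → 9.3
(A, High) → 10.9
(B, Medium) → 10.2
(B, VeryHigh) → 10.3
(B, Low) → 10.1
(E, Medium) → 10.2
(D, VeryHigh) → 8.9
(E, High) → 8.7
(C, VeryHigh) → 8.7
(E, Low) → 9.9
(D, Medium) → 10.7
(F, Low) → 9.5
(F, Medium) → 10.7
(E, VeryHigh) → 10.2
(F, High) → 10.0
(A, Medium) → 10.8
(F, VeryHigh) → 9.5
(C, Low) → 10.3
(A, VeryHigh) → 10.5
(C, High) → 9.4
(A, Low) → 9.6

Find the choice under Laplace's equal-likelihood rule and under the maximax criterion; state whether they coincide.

Row averages: A=10.45, B=10.175, C=9.35, D=9.35, E=9.75, F=9.925
Highest average = 10.45 → A.
Row maxima: A=10.9, B=10.3, C=10.3, D=10.7, E=10.2, F=10.7
Best best-case = 10.9 → A.

laplace → A; maximax → A (agree)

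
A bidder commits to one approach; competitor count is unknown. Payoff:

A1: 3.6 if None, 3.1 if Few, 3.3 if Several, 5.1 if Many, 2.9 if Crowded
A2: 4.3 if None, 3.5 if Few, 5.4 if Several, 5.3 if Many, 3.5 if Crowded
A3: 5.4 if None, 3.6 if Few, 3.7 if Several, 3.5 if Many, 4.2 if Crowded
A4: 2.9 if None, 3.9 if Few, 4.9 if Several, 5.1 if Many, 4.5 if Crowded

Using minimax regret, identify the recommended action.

Column bests: None=5.4, Few=3.9, Several=5.4, Many=5.3, Crowded=4.5.
A1 regrets: 1.8, 0.8, 2.1, 0.2, 1.6 → max 2.1
A2 regrets: 1.1, 0.4, 0.0, 0.0, 1.0 → max 1.1
A3 regrets: 0.0, 0.3, 1.7, 1.8, 0.3 → max 1.8
A4 regrets: 2.5, 0.0, 0.5, 0.2, 0.0 → max 2.5
Smallest max regret = 1.1 → A2.

A2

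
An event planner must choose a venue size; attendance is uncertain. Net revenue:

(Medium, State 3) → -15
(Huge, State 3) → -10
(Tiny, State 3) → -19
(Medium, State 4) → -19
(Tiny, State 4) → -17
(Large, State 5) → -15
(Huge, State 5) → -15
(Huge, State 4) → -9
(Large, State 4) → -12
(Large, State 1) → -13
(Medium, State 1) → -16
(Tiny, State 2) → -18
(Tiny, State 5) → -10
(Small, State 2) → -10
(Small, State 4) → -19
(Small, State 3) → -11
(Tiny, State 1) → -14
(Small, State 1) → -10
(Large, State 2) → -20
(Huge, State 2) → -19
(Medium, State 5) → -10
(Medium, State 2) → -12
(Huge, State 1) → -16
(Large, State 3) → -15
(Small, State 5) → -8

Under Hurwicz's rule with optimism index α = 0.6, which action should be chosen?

Small

Tiny: 0.6·(-10) + 0.4·(-19) = -13.6
Small: 0.6·(-8) + 0.4·(-19) = -12.4
Medium: 0.6·(-10) + 0.4·(-19) = -13.6
Large: 0.6·(-12) + 0.4·(-20) = -15.2
Huge: 0.6·(-9) + 0.4·(-19) = -13
Highest Hurwicz score = -12.4 → Small.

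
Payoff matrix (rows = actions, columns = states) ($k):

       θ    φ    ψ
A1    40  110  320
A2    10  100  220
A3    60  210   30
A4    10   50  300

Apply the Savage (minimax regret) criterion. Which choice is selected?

Column bests: θ=60, φ=210, ψ=320.
A1 regrets: 20, 100, 0 → max 100
A2 regrets: 50, 110, 100 → max 110
A3 regrets: 0, 0, 290 → max 290
A4 regrets: 50, 160, 20 → max 160
Smallest max regret = 100 → A1.

A1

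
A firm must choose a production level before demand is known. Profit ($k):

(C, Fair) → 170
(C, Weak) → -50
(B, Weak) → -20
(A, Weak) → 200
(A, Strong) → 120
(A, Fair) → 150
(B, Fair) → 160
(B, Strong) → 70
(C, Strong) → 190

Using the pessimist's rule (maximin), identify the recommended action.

Row minima: A=120, B=-20, C=-50
Best worst-case = 120 → A.

A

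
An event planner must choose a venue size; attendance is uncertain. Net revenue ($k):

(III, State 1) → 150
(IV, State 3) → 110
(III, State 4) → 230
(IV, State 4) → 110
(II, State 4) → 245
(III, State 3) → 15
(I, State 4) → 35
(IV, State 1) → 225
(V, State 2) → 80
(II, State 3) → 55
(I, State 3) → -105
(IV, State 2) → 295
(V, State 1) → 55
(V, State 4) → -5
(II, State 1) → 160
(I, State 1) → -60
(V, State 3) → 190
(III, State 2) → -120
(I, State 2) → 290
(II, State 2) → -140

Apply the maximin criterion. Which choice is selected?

IV

Row minima: I=-105, II=-140, III=-120, IV=110, V=-5
Best worst-case = 110 → IV.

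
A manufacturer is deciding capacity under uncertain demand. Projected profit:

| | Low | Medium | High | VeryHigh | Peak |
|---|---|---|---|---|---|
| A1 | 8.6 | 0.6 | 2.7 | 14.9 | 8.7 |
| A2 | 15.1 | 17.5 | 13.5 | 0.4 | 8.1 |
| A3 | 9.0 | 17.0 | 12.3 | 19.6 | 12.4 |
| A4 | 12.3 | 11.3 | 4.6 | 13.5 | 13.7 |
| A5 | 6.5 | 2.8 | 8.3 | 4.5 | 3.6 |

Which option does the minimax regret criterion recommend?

A3

Column bests: Low=15.1, Medium=17.5, High=13.5, VeryHigh=19.6, Peak=13.7.
A1 regrets: 6.5, 16.9, 10.8, 4.7, 5.0 → max 16.9
A2 regrets: 0.0, 0.0, 0.0, 19.2, 5.6 → max 19.2
A3 regrets: 6.1, 0.5, 1.2, 0.0, 1.3 → max 6.1
A4 regrets: 2.8, 6.2, 8.9, 6.1, 0.0 → max 8.9
A5 regrets: 8.6, 14.7, 5.2, 15.1, 10.1 → max 15.1
Smallest max regret = 6.1 → A3.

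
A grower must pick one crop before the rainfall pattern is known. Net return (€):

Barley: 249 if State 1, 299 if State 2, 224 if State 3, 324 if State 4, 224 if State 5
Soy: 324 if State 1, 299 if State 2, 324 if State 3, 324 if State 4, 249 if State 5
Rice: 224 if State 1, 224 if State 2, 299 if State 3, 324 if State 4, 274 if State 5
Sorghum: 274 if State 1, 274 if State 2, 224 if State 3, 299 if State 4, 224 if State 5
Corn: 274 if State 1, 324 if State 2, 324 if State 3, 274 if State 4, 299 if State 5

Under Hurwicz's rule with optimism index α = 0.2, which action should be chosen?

Corn

Barley: 0.2·324 + 0.8·224 = 244
Soy: 0.2·324 + 0.8·249 = 264
Rice: 0.2·324 + 0.8·224 = 244
Sorghum: 0.2·299 + 0.8·224 = 239
Corn: 0.2·324 + 0.8·274 = 284
Highest Hurwicz score = 284 → Corn.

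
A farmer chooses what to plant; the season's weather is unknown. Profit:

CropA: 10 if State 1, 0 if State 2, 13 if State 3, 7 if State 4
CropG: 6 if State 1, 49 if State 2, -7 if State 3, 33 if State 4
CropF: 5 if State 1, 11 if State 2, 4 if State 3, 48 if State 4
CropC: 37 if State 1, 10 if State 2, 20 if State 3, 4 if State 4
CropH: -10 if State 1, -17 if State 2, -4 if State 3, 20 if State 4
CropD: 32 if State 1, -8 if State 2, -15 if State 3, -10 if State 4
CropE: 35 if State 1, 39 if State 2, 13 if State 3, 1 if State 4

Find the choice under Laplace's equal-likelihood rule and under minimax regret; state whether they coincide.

Row averages: CropA=7.5, CropG=20.25, CropF=17, CropC=17.75, CropH=-2.75, CropD=-0.25, CropE=22
Highest average = 22 → CropE.
Column bests: State 1=37, State 2=49, State 3=20, State 4=48.
CropA regrets: 27, 49, 7, 41 → max 49
CropG regrets: 31, 0, 27, 15 → max 31
CropF regrets: 32, 38, 16, 0 → max 38
CropC regrets: 0, 39, 0, 44 → max 44
CropH regrets: 47, 66, 24, 28 → max 66
CropD regrets: 5, 57, 35, 58 → max 58
CropE regrets: 2, 10, 7, 47 → max 47
Smallest max regret = 31 → CropG.

laplace → CropE; minimax regret → CropG (disagree)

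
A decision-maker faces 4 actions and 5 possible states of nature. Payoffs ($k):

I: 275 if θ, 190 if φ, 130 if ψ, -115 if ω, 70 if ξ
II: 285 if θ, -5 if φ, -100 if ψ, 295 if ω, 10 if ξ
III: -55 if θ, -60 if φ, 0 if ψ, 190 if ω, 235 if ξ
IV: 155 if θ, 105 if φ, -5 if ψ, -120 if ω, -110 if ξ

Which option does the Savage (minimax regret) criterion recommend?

Column bests: θ=285, φ=190, ψ=130, ω=295, ξ=235.
I regrets: 10, 0, 0, 410, 165 → max 410
II regrets: 0, 195, 230, 0, 225 → max 230
III regrets: 340, 250, 130, 105, 0 → max 340
IV regrets: 130, 85, 135, 415, 345 → max 415
Smallest max regret = 230 → II.

II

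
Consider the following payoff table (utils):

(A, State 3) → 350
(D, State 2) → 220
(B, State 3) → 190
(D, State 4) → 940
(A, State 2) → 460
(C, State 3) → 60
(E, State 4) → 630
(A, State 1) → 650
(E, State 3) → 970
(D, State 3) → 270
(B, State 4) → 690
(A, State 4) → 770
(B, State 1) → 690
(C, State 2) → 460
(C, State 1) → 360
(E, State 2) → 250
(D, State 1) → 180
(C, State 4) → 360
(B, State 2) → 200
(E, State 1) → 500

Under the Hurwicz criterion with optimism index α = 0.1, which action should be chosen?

A: 0.1·770 + 0.9·350 = 392
B: 0.1·690 + 0.9·190 = 240
C: 0.1·460 + 0.9·60 = 100
D: 0.1·940 + 0.9·180 = 256
E: 0.1·970 + 0.9·250 = 322
Highest Hurwicz score = 392 → A.

A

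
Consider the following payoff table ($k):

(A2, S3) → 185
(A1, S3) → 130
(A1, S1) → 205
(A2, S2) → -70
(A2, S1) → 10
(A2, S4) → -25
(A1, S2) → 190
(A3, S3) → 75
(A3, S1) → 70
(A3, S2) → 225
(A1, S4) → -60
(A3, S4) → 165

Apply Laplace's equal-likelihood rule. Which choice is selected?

A3

Row averages: A1=116.25, A2=25, A3=133.75
Highest average = 133.75 → A3.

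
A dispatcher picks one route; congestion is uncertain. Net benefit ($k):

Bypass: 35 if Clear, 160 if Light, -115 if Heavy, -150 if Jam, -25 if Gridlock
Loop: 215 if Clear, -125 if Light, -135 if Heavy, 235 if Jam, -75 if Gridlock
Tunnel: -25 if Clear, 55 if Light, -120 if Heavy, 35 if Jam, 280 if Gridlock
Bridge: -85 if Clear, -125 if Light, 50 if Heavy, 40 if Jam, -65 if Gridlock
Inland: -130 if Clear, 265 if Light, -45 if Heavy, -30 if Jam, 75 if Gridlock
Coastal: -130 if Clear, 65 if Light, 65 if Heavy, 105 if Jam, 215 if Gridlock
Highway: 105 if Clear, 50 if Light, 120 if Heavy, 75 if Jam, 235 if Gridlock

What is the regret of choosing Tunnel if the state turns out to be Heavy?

Best payoff under Heavy is 120.
Regret = 120 − (-120) = 240.

240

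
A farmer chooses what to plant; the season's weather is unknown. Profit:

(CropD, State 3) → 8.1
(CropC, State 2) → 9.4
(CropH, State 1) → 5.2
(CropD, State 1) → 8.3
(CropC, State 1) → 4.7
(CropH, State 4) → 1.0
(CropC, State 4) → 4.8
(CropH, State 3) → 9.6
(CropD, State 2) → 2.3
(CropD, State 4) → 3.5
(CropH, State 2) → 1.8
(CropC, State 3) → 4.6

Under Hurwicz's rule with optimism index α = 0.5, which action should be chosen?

CropC

CropC: 0.5·9.4 + 0.5·4.6 = 7
CropH: 0.5·9.6 + 0.5·1.0 = 5.3
CropD: 0.5·8.3 + 0.5·2.3 = 5.3
Highest Hurwicz score = 7 → CropC.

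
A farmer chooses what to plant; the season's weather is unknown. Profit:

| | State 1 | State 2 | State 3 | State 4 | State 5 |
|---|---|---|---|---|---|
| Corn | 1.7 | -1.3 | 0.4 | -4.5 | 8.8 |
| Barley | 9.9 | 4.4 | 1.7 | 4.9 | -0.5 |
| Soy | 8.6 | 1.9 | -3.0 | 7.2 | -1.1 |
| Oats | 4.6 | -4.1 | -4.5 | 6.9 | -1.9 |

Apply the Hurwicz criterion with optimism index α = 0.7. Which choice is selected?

Corn: 0.7·8.8 + 0.3·(-4.5) = 4.81
Barley: 0.7·9.9 + 0.3·(-0.5) = 6.78
Soy: 0.7·8.6 + 0.3·(-3.0) = 5.12
Oats: 0.7·6.9 + 0.3·(-4.5) = 3.48
Highest Hurwicz score = 6.78 → Barley.

Barley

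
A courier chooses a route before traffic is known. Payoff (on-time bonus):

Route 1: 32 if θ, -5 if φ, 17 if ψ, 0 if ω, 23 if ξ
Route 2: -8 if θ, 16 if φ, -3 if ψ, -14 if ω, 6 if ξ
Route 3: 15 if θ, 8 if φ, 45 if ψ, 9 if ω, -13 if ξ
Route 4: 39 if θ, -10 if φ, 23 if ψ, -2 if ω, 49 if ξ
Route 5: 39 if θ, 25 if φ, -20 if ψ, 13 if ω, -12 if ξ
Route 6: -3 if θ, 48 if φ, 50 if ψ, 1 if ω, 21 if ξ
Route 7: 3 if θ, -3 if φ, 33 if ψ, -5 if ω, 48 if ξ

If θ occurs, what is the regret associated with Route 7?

Best payoff under θ is 39.
Regret = 39 − 3 = 36.

36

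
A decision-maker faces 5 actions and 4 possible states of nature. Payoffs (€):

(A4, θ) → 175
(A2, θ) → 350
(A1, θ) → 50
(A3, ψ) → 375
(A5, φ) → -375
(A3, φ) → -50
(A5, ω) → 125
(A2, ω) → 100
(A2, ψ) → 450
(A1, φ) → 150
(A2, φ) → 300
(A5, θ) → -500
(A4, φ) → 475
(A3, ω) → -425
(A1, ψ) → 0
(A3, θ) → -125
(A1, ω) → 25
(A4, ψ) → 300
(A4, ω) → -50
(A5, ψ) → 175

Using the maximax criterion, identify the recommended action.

Row maxima: A1=150, A2=450, A3=375, A4=475, A5=175
Best best-case = 475 → A4.

A4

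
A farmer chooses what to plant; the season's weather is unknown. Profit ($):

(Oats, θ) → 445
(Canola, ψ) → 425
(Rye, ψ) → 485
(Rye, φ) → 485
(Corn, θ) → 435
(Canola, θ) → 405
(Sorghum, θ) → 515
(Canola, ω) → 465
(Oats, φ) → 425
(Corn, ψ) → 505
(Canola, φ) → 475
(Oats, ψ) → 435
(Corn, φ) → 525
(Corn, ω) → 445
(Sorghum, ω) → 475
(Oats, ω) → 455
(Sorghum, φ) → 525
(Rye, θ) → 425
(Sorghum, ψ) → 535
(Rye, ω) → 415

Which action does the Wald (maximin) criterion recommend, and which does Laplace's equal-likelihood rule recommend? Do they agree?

Row minima: Canola=405, Oats=425, Sorghum=475, Rye=415, Corn=435
Best worst-case = 475 → Sorghum.
Row averages: Canola=442.5, Oats=440, Sorghum=512.5, Rye=452.5, Corn=477.5
Highest average = 512.5 → Sorghum.

maximin → Sorghum; laplace → Sorghum (agree)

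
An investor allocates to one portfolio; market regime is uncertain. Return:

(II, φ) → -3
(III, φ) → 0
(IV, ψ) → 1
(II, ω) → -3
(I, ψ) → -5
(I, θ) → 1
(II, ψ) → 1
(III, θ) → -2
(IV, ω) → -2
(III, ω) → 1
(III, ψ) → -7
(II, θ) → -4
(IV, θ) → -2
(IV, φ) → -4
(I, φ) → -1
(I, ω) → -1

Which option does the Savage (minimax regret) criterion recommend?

Column bests: θ=1, φ=0, ψ=1, ω=1.
I regrets: 0, 1, 6, 2 → max 6
II regrets: 5, 3, 0, 4 → max 5
III regrets: 3, 0, 8, 0 → max 8
IV regrets: 3, 4, 0, 3 → max 4
Smallest max regret = 4 → IV.

IV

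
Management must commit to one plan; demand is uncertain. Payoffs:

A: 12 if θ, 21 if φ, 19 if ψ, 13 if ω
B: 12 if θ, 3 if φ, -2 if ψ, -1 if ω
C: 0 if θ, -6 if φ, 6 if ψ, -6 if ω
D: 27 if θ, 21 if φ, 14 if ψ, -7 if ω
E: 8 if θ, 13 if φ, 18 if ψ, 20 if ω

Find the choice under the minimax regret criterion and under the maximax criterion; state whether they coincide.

Column bests: θ=27, φ=21, ψ=19, ω=20.
A regrets: 15, 0, 0, 7 → max 15
B regrets: 15, 18, 21, 21 → max 21
C regrets: 27, 27, 13, 26 → max 27
D regrets: 0, 0, 5, 27 → max 27
E regrets: 19, 8, 1, 0 → max 19
Smallest max regret = 15 → A.
Row maxima: A=21, B=12, C=6, D=27, E=20
Best best-case = 27 → D.

minimax regret → A; maximax → D (disagree)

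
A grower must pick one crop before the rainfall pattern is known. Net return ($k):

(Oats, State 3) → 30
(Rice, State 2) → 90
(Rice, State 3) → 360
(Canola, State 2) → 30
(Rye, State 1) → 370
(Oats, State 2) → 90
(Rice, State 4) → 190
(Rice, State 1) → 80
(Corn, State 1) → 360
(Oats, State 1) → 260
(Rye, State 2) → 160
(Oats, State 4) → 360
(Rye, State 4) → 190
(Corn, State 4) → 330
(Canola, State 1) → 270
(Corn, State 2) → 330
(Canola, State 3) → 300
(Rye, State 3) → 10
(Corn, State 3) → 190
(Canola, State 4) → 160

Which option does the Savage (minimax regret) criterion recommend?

Corn

Column bests: State 1=370, State 2=330, State 3=360, State 4=360.
Rye regrets: 0, 170, 350, 170 → max 350
Canola regrets: 100, 300, 60, 200 → max 300
Oats regrets: 110, 240, 330, 0 → max 330
Rice regrets: 290, 240, 0, 170 → max 290
Corn regrets: 10, 0, 170, 30 → max 170
Smallest max regret = 170 → Corn.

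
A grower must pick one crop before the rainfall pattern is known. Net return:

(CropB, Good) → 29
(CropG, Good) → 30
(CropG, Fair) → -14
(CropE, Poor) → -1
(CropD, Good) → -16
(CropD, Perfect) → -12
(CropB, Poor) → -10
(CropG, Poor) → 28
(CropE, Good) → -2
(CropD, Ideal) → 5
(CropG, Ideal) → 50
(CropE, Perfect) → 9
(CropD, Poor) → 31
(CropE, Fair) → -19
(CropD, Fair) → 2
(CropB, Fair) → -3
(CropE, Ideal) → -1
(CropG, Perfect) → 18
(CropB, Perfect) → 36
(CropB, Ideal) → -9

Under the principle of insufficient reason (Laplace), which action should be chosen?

Row averages: CropG=22.4, CropD=2, CropB=8.6, CropE=-2.8
Highest average = 22.4 → CropG.

CropG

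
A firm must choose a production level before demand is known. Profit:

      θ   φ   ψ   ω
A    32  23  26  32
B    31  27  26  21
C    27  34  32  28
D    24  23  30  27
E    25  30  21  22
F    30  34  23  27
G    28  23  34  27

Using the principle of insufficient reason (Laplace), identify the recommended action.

C

Row averages: A=28.25, B=26.25, C=30.25, D=26, E=24.5, F=28.5, G=28
Highest average = 30.25 → C.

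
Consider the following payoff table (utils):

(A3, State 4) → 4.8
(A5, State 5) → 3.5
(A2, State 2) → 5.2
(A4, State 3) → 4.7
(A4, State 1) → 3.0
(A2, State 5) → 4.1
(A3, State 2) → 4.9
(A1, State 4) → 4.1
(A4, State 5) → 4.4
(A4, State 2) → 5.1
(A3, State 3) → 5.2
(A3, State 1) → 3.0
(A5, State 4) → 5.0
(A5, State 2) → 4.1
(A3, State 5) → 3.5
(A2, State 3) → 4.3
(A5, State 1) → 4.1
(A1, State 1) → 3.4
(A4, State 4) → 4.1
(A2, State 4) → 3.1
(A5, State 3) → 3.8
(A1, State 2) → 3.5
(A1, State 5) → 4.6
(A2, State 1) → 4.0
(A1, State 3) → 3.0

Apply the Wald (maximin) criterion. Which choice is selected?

A5

Row minima: A1=3.0, A2=3.1, A3=3.0, A4=3.0, A5=3.5
Best worst-case = 3.5 → A5.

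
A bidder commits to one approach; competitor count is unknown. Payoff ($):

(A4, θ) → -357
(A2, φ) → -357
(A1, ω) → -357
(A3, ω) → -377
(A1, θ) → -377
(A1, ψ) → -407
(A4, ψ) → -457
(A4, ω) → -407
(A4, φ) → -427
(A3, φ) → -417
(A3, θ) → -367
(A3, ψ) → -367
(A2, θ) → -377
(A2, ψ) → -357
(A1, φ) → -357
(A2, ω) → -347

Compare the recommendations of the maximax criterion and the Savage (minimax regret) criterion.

Row maxima: A1=-357, A2=-347, A3=-367, A4=-357
Best best-case = -347 → A2.
Column bests: θ=-357, φ=-357, ψ=-357, ω=-347.
A1 regrets: 20, 0, 50, 10 → max 50
A2 regrets: 20, 0, 0, 0 → max 20
A3 regrets: 10, 60, 10, 30 → max 60
A4 regrets: 0, 70, 100, 60 → max 100
Smallest max regret = 20 → A2.

maximax → A2; minimax regret → A2 (agree)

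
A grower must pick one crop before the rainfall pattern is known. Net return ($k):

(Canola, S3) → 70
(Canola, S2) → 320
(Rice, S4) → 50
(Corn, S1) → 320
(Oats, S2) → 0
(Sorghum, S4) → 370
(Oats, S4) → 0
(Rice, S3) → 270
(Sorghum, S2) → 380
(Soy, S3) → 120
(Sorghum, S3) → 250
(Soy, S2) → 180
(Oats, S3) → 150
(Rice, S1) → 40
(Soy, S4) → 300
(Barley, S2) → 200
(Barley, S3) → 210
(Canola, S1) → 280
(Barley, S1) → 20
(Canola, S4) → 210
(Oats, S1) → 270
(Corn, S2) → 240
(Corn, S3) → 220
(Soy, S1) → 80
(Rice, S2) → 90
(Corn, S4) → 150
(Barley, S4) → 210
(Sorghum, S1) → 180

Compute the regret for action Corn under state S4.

220

Best payoff under S4 is 370.
Regret = 370 − 150 = 220.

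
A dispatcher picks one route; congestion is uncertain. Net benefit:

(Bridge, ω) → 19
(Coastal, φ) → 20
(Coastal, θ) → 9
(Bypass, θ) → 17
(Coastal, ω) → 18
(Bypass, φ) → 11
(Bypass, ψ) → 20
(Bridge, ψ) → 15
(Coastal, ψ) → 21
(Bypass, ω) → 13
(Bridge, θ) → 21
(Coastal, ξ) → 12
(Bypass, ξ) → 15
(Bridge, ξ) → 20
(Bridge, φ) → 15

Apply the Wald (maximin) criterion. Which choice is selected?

Row minima: Bypass=11, Coastal=9, Bridge=15
Best worst-case = 15 → Bridge.

Bridge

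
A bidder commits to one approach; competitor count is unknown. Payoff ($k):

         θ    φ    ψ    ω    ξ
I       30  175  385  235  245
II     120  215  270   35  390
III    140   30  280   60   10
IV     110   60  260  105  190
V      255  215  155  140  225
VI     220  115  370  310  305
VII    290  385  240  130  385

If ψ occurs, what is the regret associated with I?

Best payoff under ψ is 385.
Regret = 385 − 385 = 0.

0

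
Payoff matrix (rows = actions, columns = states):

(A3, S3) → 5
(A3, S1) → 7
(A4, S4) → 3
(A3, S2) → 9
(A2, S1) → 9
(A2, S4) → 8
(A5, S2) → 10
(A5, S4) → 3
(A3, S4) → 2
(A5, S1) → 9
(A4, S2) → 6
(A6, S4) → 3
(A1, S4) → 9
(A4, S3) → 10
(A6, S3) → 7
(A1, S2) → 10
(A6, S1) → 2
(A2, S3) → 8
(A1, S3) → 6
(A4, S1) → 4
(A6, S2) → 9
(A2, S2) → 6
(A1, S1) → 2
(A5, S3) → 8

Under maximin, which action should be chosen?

Row minima: A1=2, A2=6, A3=2, A4=3, A5=3, A6=2
Best worst-case = 6 → A2.

A2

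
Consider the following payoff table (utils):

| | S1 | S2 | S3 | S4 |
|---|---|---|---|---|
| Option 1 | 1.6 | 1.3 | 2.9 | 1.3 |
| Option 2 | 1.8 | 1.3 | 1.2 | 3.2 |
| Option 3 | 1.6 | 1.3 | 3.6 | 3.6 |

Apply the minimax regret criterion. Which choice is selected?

Option 3

Column bests: S1=1.8, S2=1.3, S3=3.6, S4=3.6.
Option 1 regrets: 0.2, 0.0, 0.7, 2.3 → max 2.3
Option 2 regrets: 0.0, 0.0, 2.4, 0.4 → max 2.4
Option 3 regrets: 0.2, 0.0, 0.0, 0.0 → max 0.2
Smallest max regret = 0.2 → Option 3.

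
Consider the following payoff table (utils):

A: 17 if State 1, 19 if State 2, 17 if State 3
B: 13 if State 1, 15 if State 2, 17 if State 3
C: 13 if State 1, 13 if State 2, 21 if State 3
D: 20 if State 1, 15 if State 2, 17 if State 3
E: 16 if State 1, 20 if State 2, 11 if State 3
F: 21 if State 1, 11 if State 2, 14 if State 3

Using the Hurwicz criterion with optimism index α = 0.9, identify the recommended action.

C

A: 0.9·19 + 0.1·17 = 18.8
B: 0.9·17 + 0.1·13 = 16.6
C: 0.9·21 + 0.1·13 = 20.2
D: 0.9·20 + 0.1·15 = 19.5
E: 0.9·20 + 0.1·11 = 19.1
F: 0.9·21 + 0.1·11 = 20
Highest Hurwicz score = 20.2 → C.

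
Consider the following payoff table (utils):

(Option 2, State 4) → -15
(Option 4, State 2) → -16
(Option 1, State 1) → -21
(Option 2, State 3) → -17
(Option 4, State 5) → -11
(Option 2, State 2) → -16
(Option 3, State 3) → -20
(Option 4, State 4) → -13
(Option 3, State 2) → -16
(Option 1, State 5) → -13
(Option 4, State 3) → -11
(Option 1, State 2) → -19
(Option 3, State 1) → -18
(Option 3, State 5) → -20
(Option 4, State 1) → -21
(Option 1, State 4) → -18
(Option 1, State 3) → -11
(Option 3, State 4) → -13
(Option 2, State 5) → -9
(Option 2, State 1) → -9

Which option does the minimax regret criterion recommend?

Option 2

Column bests: State 1=-9, State 2=-16, State 3=-11, State 4=-13, State 5=-9.
Option 1 regrets: 12, 3, 0, 5, 4 → max 12
Option 2 regrets: 0, 0, 6, 2, 0 → max 6
Option 3 regrets: 9, 0, 9, 0, 11 → max 11
Option 4 regrets: 12, 0, 0, 0, 2 → max 12
Smallest max regret = 6 → Option 2.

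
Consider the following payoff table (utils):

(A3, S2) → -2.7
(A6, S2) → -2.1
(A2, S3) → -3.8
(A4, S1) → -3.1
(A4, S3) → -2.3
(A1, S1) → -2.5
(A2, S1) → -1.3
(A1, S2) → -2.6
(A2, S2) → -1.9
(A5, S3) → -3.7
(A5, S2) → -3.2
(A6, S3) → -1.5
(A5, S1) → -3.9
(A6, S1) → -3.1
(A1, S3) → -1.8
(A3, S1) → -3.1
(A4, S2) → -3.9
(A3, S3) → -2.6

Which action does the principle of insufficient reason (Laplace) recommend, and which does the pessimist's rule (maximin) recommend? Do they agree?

laplace → A6; maximin → A1 (disagree)

Row averages: A1=-2.3, A2=-7/3, A3=-2.8, A4=-3.1, A5=-3.6, A6=-67/30
Highest average = -67/30 → A6.
Row minima: A1=-2.6, A2=-3.8, A3=-3.1, A4=-3.9, A5=-3.9, A6=-3.1
Best worst-case = -2.6 → A1.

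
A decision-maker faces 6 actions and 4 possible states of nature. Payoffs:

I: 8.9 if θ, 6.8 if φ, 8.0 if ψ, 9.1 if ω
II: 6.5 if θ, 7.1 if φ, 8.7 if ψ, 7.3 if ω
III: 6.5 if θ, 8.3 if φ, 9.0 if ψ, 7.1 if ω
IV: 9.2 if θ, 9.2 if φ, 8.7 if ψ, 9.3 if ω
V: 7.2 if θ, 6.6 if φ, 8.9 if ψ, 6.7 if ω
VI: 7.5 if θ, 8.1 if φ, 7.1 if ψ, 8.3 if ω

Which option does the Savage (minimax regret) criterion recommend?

IV

Column bests: θ=9.2, φ=9.2, ψ=9.0, ω=9.3.
I regrets: 0.3, 2.4, 1.0, 0.2 → max 2.4
II regrets: 2.7, 2.1, 0.3, 2.0 → max 2.7
III regrets: 2.7, 0.9, 0.0, 2.2 → max 2.7
IV regrets: 0.0, 0.0, 0.3, 0.0 → max 0.3
V regrets: 2.0, 2.6, 0.1, 2.6 → max 2.6
VI regrets: 1.7, 1.1, 1.9, 1.0 → max 1.9
Smallest max regret = 0.3 → IV.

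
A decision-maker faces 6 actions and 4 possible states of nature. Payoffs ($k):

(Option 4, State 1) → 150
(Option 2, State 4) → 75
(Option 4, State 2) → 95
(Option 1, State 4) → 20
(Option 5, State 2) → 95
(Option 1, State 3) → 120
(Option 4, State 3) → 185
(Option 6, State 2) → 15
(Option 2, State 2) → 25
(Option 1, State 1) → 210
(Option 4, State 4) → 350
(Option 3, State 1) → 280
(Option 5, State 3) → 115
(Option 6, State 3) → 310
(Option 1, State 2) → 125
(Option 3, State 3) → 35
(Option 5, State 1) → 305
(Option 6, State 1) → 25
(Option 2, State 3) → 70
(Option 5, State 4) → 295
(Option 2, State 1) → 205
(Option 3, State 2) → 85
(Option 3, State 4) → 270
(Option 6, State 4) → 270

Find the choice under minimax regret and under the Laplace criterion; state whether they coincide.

Column bests: State 1=305, State 2=125, State 3=310, State 4=350.
Option 1 regrets: 95, 0, 190, 330 → max 330
Option 2 regrets: 100, 100, 240, 275 → max 275
Option 3 regrets: 25, 40, 275, 80 → max 275
Option 4 regrets: 155, 30, 125, 0 → max 155
Option 5 regrets: 0, 30, 195, 55 → max 195
Option 6 regrets: 280, 110, 0, 80 → max 280
Smallest max regret = 155 → Option 4.
Row averages: Option 1=118.75, Option 2=93.75, Option 3=167.5, Option 4=195, Option 5=202.5, Option 6=155
Highest average = 202.5 → Option 5.

minimax regret → Option 4; laplace → Option 5 (disagree)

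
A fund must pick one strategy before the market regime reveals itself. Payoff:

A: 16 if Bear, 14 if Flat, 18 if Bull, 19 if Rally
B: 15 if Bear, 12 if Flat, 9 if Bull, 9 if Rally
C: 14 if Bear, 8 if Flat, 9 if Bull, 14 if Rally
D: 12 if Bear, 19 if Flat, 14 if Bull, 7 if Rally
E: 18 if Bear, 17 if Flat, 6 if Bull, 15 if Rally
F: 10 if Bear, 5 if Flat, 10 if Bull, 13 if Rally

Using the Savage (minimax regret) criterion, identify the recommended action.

A

Column bests: Bear=18, Flat=19, Bull=18, Rally=19.
A regrets: 2, 5, 0, 0 → max 5
B regrets: 3, 7, 9, 10 → max 10
C regrets: 4, 11, 9, 5 → max 11
D regrets: 6, 0, 4, 12 → max 12
E regrets: 0, 2, 12, 4 → max 12
F regrets: 8, 14, 8, 6 → max 14
Smallest max regret = 5 → A.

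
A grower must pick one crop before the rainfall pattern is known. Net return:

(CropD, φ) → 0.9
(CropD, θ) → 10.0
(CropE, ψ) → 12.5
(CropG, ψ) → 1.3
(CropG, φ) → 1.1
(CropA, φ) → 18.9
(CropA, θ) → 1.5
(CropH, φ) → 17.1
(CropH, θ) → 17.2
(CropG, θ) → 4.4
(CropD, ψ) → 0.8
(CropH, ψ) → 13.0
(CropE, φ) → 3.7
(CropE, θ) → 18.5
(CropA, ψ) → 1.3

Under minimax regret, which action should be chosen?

Column bests: θ=18.5, φ=18.9, ψ=13.0.
CropA regrets: 17.0, 0.0, 11.7 → max 17.0
CropE regrets: 0.0, 15.2, 0.5 → max 15.2
CropH regrets: 1.3, 1.8, 0.0 → max 1.8
CropD regrets: 8.5, 18.0, 12.2 → max 18.0
CropG regrets: 14.1, 17.8, 11.7 → max 17.8
Smallest max regret = 1.8 → CropH.

CropH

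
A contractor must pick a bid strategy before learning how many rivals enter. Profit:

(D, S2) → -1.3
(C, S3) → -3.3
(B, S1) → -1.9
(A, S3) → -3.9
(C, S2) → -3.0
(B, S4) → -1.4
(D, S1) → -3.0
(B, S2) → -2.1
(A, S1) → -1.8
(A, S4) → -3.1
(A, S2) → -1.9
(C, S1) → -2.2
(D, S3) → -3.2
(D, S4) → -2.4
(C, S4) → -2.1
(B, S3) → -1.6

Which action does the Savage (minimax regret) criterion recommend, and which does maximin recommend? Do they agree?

minimax regret → B; maximin → B (agree)

Column bests: S1=-1.8, S2=-1.3, S3=-1.6, S4=-1.4.
A regrets: 0.0, 0.6, 2.3, 1.7 → max 2.3
B regrets: 0.1, 0.8, 0.0, 0.0 → max 0.8
C regrets: 0.4, 1.7, 1.7, 0.7 → max 1.7
D regrets: 1.2, 0.0, 1.6, 1.0 → max 1.6
Smallest max regret = 0.8 → B.
Row minima: A=-3.9, B=-2.1, C=-3.3, D=-3.2
Best worst-case = -2.1 → B.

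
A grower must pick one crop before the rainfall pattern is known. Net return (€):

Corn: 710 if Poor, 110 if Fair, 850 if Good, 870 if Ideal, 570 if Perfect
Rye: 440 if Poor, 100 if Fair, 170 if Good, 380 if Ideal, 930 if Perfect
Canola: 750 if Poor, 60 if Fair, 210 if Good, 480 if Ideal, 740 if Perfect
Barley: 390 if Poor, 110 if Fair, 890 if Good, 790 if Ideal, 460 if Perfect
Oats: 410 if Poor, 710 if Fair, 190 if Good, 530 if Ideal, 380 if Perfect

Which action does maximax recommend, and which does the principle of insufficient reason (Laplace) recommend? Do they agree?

Row maxima: Corn=870, Rye=930, Canola=750, Barley=890, Oats=710
Best best-case = 930 → Rye.
Row averages: Corn=622, Rye=404, Canola=448, Barley=528, Oats=444
Highest average = 622 → Corn.

maximax → Rye; laplace → Corn (disagree)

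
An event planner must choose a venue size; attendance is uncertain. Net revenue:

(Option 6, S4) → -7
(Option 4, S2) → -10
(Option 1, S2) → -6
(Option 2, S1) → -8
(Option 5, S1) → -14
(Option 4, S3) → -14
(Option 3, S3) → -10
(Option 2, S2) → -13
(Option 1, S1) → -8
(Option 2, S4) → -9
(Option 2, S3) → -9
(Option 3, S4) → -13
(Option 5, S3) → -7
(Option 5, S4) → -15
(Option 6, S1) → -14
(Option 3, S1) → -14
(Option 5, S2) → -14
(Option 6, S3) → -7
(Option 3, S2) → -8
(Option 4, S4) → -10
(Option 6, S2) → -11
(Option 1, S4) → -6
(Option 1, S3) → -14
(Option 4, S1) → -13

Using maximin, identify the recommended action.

Row minima: Option 1=-14, Option 2=-13, Option 3=-14, Option 4=-14, Option 5=-15, Option 6=-14
Best worst-case = -13 → Option 2.

Option 2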